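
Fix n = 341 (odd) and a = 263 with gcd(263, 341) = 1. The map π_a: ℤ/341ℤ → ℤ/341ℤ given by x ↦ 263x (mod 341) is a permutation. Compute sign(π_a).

+1

Trace 54: π^k(54) = [54, 221, 153, 1, 263, 287, 120] for k=0..6.
Decompose π into cycles: lengths [10, 10, 10, 10, 10, 10, 10, 10, 10, 10, 10, 10, 10, 10, 10, 10, 10, 10, 10, 10, 10, 10, 10, 10, 10, 10, 10, 10, 10, 10, 10, 10, 10, 2, 2, 2, 2, 2, 1] (39 cycles, including the fixed point 0).
sign(π) = (−1)^{n − #cycles} = (−1)^{341−39} = (−1)^302 = +1.
Via Zolotarev, sign(π_{263}) = (263|341) = +1.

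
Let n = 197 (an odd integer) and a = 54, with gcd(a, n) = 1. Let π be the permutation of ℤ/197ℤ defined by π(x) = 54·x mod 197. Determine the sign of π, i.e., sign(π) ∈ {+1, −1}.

+1

Orbit of 188 under x↦54x: [188, 105, 154, 42, 101, 135, 1]… (length divides ord_197(54)).
5 cycles of lengths [49, 49, 49, 49, 1].
sign(π) = (−1)^{n − #cycles} = (−1)^{197−5} = (−1)^192 = +1.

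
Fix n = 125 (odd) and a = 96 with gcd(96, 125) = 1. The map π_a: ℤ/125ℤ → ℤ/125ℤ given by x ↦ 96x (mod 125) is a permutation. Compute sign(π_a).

Trace 111: π^k(111) = [111, 31, 101, 71, 66, 86, 6] for k=0..6.
The orbit structure of x ↦ 96x mod 125: 13 orbits of sizes [25, 25, 25, 25, 5, 5, 5, 5, 1, 1, 1, 1, 1].
Σ(ℓ_i−1) = 125−13 = 112; sign = (−1)^112 = +1.

+1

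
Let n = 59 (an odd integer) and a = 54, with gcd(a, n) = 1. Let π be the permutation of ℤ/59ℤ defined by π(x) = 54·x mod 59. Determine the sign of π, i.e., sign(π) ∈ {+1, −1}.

-1

Start at x=26: 26 → 47 → 1 → 54 → 25 → 52 → 35 → … (one orbit).
Cycle type of π: 58 + 1; total 2 cycles.
Σ(ℓ_i−1) = 59−2 = 57; sign = (−1)^57 = -1.
The Jacobi symbol (54|59) = -1 (Zolotarev) agrees.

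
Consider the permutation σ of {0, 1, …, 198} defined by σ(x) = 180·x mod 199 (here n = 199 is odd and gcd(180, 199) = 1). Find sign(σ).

Trace 178: π^k(178) = [178, 1, 180, 162, 106, 175, 58] for k=0..6.
Cycle type of π: 9×22 + 1; total 23 cycles.
n − c = 199 − 23 = 176; sign = (−1)^176 = +1.
The Jacobi symbol (180|199) = +1 (Zolotarev) agrees.

+1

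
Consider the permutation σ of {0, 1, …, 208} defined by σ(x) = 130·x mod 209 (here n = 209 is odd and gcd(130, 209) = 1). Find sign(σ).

+1

Orbit of 82 under x↦130x: [82, 1, 130, 180, 201, 5, 23]… (length divides ord_209(130)).
9 cycles of lengths [45, 45, 45, 45, 9, 9, 5, 5, 1].
With 9 cycles on 209 points, sign = (−1)^{209−9} = +1.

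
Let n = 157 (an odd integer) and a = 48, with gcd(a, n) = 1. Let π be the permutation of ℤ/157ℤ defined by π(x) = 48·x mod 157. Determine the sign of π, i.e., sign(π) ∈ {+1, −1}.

+1

Start at x=14: 14 → 44 → 71 → 111 → 147 → 148 → 39 → … (one orbit).
The orbit structure of x ↦ 48x mod 157: 3 orbits of sizes [78, 78, 1].
sign(π) = (−1)^{n − #cycles} = (−1)^{157−3} = (−1)^154 = +1.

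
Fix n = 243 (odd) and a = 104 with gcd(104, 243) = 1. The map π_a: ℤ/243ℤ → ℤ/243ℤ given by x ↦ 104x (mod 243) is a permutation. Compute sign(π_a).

-1

Trace 62: π^k(62) = [62, 130, 155, 82, 23, 205, 179] for k=0..6.
Cycle lengths of π_104 on ℤ/243ℤ: [162, 54, 18, 6, 2, 1]; 6 cycles in total.
243 − 6 = 237 transpositions; sign(π) = (−1)^237 = -1.
Check: (104/243) = -1 by Zolotarev.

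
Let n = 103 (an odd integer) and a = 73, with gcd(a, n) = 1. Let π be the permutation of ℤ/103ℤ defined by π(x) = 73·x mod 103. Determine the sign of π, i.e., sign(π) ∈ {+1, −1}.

Trace 66: π^k(66) = [66, 80, 72, 3, 13, 22, 61] for k=0..6.
The orbit structure of x ↦ 73x mod 103: 4 orbits of sizes [34, 34, 34, 1].
103 − 4 = 99 transpositions; sign(π) = (−1)^99 = -1.
(73|103)_J = -1 (Zolotarev's lemma cross-check).

-1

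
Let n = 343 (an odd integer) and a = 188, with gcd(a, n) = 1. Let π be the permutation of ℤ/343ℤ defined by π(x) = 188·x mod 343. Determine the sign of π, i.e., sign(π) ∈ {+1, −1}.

Start at x=104: 104 → 1 → 188 → 15 → 76 → 225 → 111 → … (one orbit).
Decompose π into cycles: lengths [98, 98, 98, 14, 14, 14, 2, 2, 2, 1] (10 cycles, including the fixed point 0).
sign(π) = (−1)^{n − #cycles} = (−1)^{343−10} = (−1)^333 = -1.
(188|343)_J = -1 (Zolotarev's lemma cross-check).

-1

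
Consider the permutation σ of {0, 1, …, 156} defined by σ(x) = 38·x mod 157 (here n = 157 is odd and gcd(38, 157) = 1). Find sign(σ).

-1

Start at x=145: 145 → 15 → 99 → 151 → 86 → 128 → 154 → … (one orbit).
The orbit structure of x ↦ 38x mod 157: 2 orbits of sizes [156, 1].
With 2 cycles on 157 points, sign = (−1)^{157−2} = -1.
(38|157)_J = -1 (Zolotarev's lemma cross-check).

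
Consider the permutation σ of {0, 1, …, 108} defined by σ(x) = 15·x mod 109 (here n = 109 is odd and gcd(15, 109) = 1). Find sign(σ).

+1

Trace 21: π^k(21) = [21, 97, 38, 25, 48, 66, 9] for k=0..6.
Cycle lengths of π_15 on ℤ/109ℤ: [27, 27, 27, 27, 1]; 5 cycles in total.
5 cycles on 109: each ℓ→(−1)^(ℓ−1), product (−1)^104 = +1.
The Jacobi symbol (15|109) = +1 (Zolotarev) agrees.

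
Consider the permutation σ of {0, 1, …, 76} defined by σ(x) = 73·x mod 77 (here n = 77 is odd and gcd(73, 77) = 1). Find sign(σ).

+1

Orbit of 15 under x↦73x: [15, 17, 9, 41, 67, 40, 71]… (length divides ord_77(73)).
Cycle lengths of π_73 on ℤ/77ℤ: [30, 30, 10, 6, 1]; 5 cycles in total.
sign(π) = (−1)^{n − #cycles} = (−1)^{77−5} = (−1)^72 = +1.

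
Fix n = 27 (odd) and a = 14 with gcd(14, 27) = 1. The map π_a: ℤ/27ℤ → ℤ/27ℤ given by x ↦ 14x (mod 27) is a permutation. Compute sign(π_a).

-1

Trace 22: π^k(22) = [22, 11, 19, 23, 25, 26, 13] for k=0..6.
The orbit structure of x ↦ 14x mod 27: 4 orbits of sizes [18, 6, 2, 1].
27 − 4 = 23 transpositions; sign(π) = (−1)^23 = -1.
Via Zolotarev, sign(π_{14}) = (14|27) = -1.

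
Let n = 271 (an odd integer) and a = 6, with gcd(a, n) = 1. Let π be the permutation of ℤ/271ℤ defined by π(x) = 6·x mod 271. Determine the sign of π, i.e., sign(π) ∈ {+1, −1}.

Trace 80: π^k(80) = [80, 209, 170, 207, 158, 135, 268] for k=0..6.
Cycle type of π: 270 + 1; total 2 cycles.
271 − 2 = 269 transpositions; sign(π) = (−1)^269 = -1.
(6|271)_J = -1 (Zolotarev's lemma cross-check).

-1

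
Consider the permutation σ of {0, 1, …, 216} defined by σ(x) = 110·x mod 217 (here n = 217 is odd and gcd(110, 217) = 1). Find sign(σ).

+1

Start at x=139: 139 → 100 → 150 → 8 → 12 → 18 → 27 → … (one orbit).
π_110 has 9 disjoint cycles with lengths [30, 30, 30, 30, 30, 30, 30, 6, 1] on {0,…,216}.
sign(π) = (−1)^{n − #cycles} = (−1)^{217−9} = (−1)^208 = +1.
Zolotarev: (110|217) = +1, matching the cycle-count sign.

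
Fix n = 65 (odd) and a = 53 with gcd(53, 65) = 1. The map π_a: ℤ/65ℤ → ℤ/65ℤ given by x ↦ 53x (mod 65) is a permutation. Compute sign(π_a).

-1

Start at x=27: 27 → 1 → 53 → 14 → 27 (one orbit).
Cycle lengths of π_53 on ℤ/65ℤ: [4, 4, 4, 4, 4, 4, 4, 4, 4, 4, 4, 4, 4, 1, 1, 1, 1, 1, 1, 1, 1, 1, 1, 1, 1, 1]; 26 cycles in total.
With 26 cycles on 65 points, sign = (−1)^{65−26} = -1.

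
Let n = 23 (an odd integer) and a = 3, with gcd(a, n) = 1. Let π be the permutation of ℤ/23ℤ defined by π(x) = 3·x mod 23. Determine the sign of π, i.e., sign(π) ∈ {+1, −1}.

+1

Trace 18: π^k(18) = [18, 8, 1, 3, 9, 4, 12] for k=0..6.
π_3 has 3 disjoint cycles with lengths [11, 11, 1] on {0,…,22}.
With 3 cycles on 23 points, sign = (−1)^{23−3} = +1.
Check: (3/23) = +1 by Zolotarev.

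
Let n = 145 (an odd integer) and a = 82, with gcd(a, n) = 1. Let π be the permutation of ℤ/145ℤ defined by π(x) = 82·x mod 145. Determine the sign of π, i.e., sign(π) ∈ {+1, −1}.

-1

Orbit of 16 under x↦82x: [16, 7, 139, 88, 111, 112, 49]… (length divides ord_145(82)).
π_82 has 10 disjoint cycles with lengths [28, 28, 28, 28, 7, 7, 7, 7, 4, 1] on {0,…,144}.
n − c = 145 − 10 = 135; sign = (−1)^135 = -1.
Zolotarev: (82|145) = -1, matching the cycle-count sign.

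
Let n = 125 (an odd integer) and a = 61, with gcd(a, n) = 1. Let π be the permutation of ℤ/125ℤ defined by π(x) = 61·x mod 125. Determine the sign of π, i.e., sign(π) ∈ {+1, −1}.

+1

Orbit of 86 under x↦61x: [86, 121, 6, 116, 76, 11, 46]… (length divides ord_125(61)).
The orbit structure of x ↦ 61x mod 125: 13 orbits of sizes [25, 25, 25, 25, 5, 5, 5, 5, 1, 1, 1, 1, 1].
sign(π) = (−1)^{n − #cycles} = (−1)^{125−13} = (−1)^112 = +1.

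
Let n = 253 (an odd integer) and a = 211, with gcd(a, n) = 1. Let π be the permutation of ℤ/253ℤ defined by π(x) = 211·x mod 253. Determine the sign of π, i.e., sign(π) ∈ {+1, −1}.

Start at x=62: 62 → 179 → 72 → 12 → 2 → 169 → 239 → … (one orbit).
π_211 has 6 disjoint cycles with lengths [110, 110, 11, 11, 10, 1] on {0,…,252}.
6 cycles on 253: each ℓ→(−1)^(ℓ−1), product (−1)^247 = -1.

-1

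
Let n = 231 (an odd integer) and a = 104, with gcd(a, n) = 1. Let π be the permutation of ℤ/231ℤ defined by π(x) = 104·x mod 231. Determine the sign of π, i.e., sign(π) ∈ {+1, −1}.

+1

Trace 125: π^k(125) = [125, 64, 188, 148, 146, 169, 20] for k=0..6.
The orbit structure of x ↦ 104x mod 231: 33 orbits of sizes [10, 10, 10, 10, 10, 10, 10, 10, 10, 10, 10, 10, 10, 10, 10, 10, 10, 10, 10, 10, 5, 5, 2, 2, 2, 2, 2, 2, 2, 2, 2, 2, 1].
sign(π) = (−1)^{n − #cycles} = (−1)^{231−33} = (−1)^198 = +1.
(104|231)_J = +1 (Zolotarev's lemma cross-check).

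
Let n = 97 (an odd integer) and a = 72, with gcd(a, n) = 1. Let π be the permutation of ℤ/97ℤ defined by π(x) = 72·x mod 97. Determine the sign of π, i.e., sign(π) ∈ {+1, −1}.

+1

Start at x=54: 54 → 8 → 91 → 53 → 33 → 48 → 61 → … (one orbit).
Cycle type of π: 48×2 + 1; total 3 cycles.
Σ(ℓ_i−1) = 97−3 = 94; sign = (−1)^94 = +1.
(72|97)_J = +1 (Zolotarev's lemma cross-check).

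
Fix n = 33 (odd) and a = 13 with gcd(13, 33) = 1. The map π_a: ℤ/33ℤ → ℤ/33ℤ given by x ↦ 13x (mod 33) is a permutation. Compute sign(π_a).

Start at x=10: 10 → 31 → 7 → 25 → 28 → 1 → 13 → … (one orbit).
π_13 has 6 disjoint cycles with lengths [10, 10, 10, 1, 1, 1] on {0,…,32}.
Σ(ℓ_i−1) = 33−6 = 27; sign = (−1)^27 = -1.

-1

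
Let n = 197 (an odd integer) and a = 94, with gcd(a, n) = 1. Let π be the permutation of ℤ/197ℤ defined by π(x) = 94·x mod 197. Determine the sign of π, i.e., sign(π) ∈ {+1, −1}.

Orbit of 175 under x↦94x: [175, 99, 47, 84, 16, 125, 127]… (length divides ord_197(94)).
2 cycles of lengths [196, 1].
n − c = 197 − 2 = 195; sign = (−1)^195 = -1.
(94|197)_J = -1 (Zolotarev's lemma cross-check).

-1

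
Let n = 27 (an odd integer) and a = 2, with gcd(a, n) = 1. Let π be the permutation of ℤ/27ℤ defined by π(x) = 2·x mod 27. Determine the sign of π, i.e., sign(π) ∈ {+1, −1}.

Orbit of 26 under x↦2x: [26, 25, 23, 19, 11, 22, 17]… (length divides ord_27(2)).
π_2 has 4 disjoint cycles with lengths [18, 6, 2, 1] on {0,…,26}.
sign(π) = (−1)^{n − #cycles} = (−1)^{27−4} = (−1)^23 = -1.

-1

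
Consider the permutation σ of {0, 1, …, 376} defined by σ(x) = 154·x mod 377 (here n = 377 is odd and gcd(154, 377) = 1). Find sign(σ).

-1

Orbit of 151 under x↦154x: [151, 257, 370, 53, 245, 30, 96]… (length divides ord_377(154)).
Cycle lengths of π_154 on ℤ/377ℤ: [84, 84, 84, 84, 14, 14, 12, 1]; 8 cycles in total.
With 8 cycles on 377 points, sign = (−1)^{377−8} = -1.
The Jacobi symbol (154|377) = -1 (Zolotarev) agrees.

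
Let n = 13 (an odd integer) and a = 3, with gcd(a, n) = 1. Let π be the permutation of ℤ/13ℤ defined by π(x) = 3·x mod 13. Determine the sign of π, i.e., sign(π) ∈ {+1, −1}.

Trace 1: π^k(1) = [1, 3, 9] for k=0..2.
Cycle lengths of π_3 on ℤ/13ℤ: [3, 3, 3, 3, 1]; 5 cycles in total.
5 cycles on 13: each ℓ→(−1)^(ℓ−1), product (−1)^8 = +1.
Via Zolotarev, sign(π_{3}) = (3|13) = +1.

+1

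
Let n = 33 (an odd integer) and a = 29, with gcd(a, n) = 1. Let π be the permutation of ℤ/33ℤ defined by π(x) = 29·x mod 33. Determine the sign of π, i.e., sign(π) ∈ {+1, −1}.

Start at x=32: 32 → 4 → 17 → 31 → 8 → 1 → 29 → … (one orbit).
π_29 has 5 disjoint cycles with lengths [10, 10, 10, 2, 1] on {0,…,32}.
5 cycles on 33: each ℓ→(−1)^(ℓ−1), product (−1)^28 = +1.
Check: (29/33) = +1 by Zolotarev.

+1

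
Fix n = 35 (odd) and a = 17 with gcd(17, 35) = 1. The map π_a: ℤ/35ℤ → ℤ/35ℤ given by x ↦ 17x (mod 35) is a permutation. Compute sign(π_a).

+1

Orbit of 9 under x↦17x: [9, 13, 11, 12, 29, 3, 16]… (length divides ord_35(17)).
Decompose π into cycles: lengths [12, 12, 6, 4, 1] (5 cycles, including the fixed point 0).
Σ(ℓ_i−1) = 35−5 = 30; sign = (−1)^30 = +1.
(17|35)_J = +1 (Zolotarev's lemma cross-check).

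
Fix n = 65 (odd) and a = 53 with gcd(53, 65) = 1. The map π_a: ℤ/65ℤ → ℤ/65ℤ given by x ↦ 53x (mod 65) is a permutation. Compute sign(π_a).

-1

Trace 1: π^k(1) = [1, 53, 14, 27] for k=0..3.
Cycle lengths of π_53 on ℤ/65ℤ: [4, 4, 4, 4, 4, 4, 4, 4, 4, 4, 4, 4, 4, 1, 1, 1, 1, 1, 1, 1, 1, 1, 1, 1, 1, 1]; 26 cycles in total.
With 26 cycles on 65 points, sign = (−1)^{65−26} = -1.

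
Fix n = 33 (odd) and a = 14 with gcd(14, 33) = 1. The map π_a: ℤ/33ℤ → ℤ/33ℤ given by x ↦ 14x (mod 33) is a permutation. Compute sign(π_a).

-1

Orbit of 4 under x↦14x: [4, 23, 25, 20, 16, 26, 1]… (length divides ord_33(14)).
Decompose π into cycles: lengths [10, 10, 5, 5, 2, 1] (6 cycles, including the fixed point 0).
With 6 cycles on 33 points, sign = (−1)^{33−6} = -1.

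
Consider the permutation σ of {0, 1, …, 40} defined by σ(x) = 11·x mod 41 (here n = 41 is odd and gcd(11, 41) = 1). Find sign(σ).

Trace 17: π^k(17) = [17, 23, 7, 36, 27, 10, 28] for k=0..6.
Cycle type of π: 40 + 1; total 2 cycles.
Σ(ℓ_i−1) = 41−2 = 39; sign = (−1)^39 = -1.

-1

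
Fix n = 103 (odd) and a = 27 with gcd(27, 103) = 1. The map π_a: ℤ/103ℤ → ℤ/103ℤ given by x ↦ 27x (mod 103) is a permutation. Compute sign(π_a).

Orbit of 10 under x↦27x: [10, 64, 80, 100, 22, 79, 73]… (length divides ord_103(27)).
Cycle lengths of π_27 on ℤ/103ℤ: [34, 34, 34, 1]; 4 cycles in total.
n − c = 103 − 4 = 99; sign = (−1)^99 = -1.
Zolotarev: (27|103) = -1, matching the cycle-count sign.

-1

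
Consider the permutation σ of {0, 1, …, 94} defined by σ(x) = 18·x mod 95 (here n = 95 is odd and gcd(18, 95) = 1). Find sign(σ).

Start at x=39: 39 → 37 → 1 → 18 → 39 (one orbit).
29 cycles of lengths [4, 4, 4, 4, 4, 4, 4, 4, 4, 4, 4, 4, 4, 4, 4, 4, 4, 4, 4, 2, 2, 2, 2, 2, 2, 2, 2, 2, 1].
95 − 29 = 66 transpositions; sign(π) = (−1)^66 = +1.
The Jacobi symbol (18|95) = +1 (Zolotarev) agrees.

+1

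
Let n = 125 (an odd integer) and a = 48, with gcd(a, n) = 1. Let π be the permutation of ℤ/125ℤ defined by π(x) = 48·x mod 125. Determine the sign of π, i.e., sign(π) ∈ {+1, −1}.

-1

Start at x=31: 31 → 113 → 49 → 102 → 21 → 8 → 9 → … (one orbit).
π_48 has 4 disjoint cycles with lengths [100, 20, 4, 1] on {0,…,124}.
n − c = 125 − 4 = 121; sign = (−1)^121 = -1.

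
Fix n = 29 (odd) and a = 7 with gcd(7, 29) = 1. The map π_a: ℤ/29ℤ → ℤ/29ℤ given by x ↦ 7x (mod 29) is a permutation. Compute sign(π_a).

Orbit of 25 under x↦7x: [25, 1, 7, 20, 24, 23, 16]… (length divides ord_29(7)).
5 cycles of lengths [7, 7, 7, 7, 1].
5 cycles on 29: each ℓ→(−1)^(ℓ−1), product (−1)^24 = +1.

+1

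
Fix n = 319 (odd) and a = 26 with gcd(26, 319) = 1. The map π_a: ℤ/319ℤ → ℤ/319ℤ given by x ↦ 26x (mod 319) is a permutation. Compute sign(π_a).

-1

Orbit of 302 under x↦26x: [302, 196, 311, 111, 15, 71, 251]… (length divides ord_319(26)).
6 cycles of lengths [140, 140, 28, 5, 5, 1].
With 6 cycles on 319 points, sign = (−1)^{319−6} = -1.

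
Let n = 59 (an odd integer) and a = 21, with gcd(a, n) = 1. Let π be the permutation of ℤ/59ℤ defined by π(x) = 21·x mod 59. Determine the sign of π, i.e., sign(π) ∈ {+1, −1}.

+1

Trace 53: π^k(53) = [53, 51, 9, 12, 16, 41, 35] for k=0..6.
π_21 has 3 disjoint cycles with lengths [29, 29, 1] on {0,…,58}.
59 − 3 = 56 transpositions; sign(π) = (−1)^56 = +1.
(21|59)_J = +1 (Zolotarev's lemma cross-check).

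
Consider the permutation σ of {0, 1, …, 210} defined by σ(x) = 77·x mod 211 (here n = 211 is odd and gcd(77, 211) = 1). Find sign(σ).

Trace 55: π^k(55) = [55, 15, 100, 104, 201, 74, 1] for k=0..6.
8 cycles of lengths [30, 30, 30, 30, 30, 30, 30, 1].
Σ(ℓ_i−1) = 211−8 = 203; sign = (−1)^203 = -1.

-1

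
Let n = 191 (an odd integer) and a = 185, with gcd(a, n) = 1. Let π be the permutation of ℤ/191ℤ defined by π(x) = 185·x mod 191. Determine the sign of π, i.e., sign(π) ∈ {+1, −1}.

Trace 180: π^k(180) = [180, 66, 177, 84, 69, 159, 1] for k=0..6.
π_185 has 6 disjoint cycles with lengths [38, 38, 38, 38, 38, 1] on {0,…,190}.
6 cycles on 191: each ℓ→(−1)^(ℓ−1), product (−1)^185 = -1.

-1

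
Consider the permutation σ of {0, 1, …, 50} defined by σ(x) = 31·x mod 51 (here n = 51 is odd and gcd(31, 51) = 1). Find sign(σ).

-1

Orbit of 37 under x↦31x: [37, 25, 10, 4, 22, 19, 28]… (length divides ord_51(31)).
π_31 has 6 disjoint cycles with lengths [16, 16, 16, 1, 1, 1] on {0,…,50}.
sign(π) = (−1)^{n − #cycles} = (−1)^{51−6} = (−1)^45 = -1.
The Jacobi symbol (31|51) = -1 (Zolotarev) agrees.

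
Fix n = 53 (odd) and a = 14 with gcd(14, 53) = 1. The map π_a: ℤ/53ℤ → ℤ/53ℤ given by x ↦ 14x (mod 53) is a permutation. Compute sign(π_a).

Orbit of 30 under x↦14x: [30, 49, 50, 11, 48, 36, 27]… (length divides ord_53(14)).
Decompose π into cycles: lengths [52, 1] (2 cycles, including the fixed point 0).
sign(π) = (−1)^{n − #cycles} = (−1)^{53−2} = (−1)^51 = -1.

-1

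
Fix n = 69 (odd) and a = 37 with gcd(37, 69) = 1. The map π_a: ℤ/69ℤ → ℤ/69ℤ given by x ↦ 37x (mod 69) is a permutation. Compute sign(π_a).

Orbit of 37 under x↦37x: [37, 58, 7, 52, 61, 49, 19]… (length divides ord_69(37)).
6 cycles of lengths [22, 22, 22, 1, 1, 1].
With 6 cycles on 69 points, sign = (−1)^{69−6} = -1.

-1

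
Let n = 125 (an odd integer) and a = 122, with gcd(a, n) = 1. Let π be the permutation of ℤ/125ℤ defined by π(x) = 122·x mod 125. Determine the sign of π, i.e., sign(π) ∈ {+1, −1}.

-1

Orbit of 78 under x↦122x: [78, 16, 77, 19, 68, 46, 112]… (length divides ord_125(122)).
The orbit structure of x ↦ 122x mod 125: 4 orbits of sizes [100, 20, 4, 1].
n − c = 125 − 4 = 121; sign = (−1)^121 = -1.
Zolotarev: (122|125) = -1, matching the cycle-count sign.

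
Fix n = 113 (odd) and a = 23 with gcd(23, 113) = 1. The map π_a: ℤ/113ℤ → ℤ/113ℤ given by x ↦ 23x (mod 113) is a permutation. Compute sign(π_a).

Orbit of 68 under x↦23x: [68, 95, 38, 83, 101, 63, 93]… (length divides ord_113(23)).
2 cycles of lengths [112, 1].
With 2 cycles on 113 points, sign = (−1)^{113−2} = -1.
Via Zolotarev, sign(π_{23}) = (23|113) = -1.

-1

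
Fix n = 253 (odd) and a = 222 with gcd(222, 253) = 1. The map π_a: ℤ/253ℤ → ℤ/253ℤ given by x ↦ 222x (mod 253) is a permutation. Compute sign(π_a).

+1

Trace 74: π^k(74) = [74, 236, 21, 108, 194, 58, 226] for k=0..6.
5 cycles of lengths [110, 110, 22, 10, 1].
n − c = 253 − 5 = 248; sign = (−1)^248 = +1.
(222|253)_J = +1 (Zolotarev's lemma cross-check).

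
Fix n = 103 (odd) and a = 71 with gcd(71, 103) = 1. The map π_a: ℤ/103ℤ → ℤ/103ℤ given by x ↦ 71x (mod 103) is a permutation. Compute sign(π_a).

Start at x=80: 80 → 15 → 35 → 13 → 99 → 25 → 24 → … (one orbit).
2 cycles of lengths [102, 1].
n − c = 103 − 2 = 101; sign = (−1)^101 = -1.

-1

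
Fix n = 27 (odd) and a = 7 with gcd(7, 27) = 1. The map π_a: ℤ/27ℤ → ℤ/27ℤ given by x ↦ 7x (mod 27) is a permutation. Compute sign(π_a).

Orbit of 13 under x↦7x: [13, 10, 16, 4, 1, 7, 22]… (length divides ord_27(7)).
The orbit structure of x ↦ 7x mod 27: 7 orbits of sizes [9, 9, 3, 3, 1, 1, 1].
Σ(ℓ_i−1) = 27−7 = 20; sign = (−1)^20 = +1.
(7|27)_J = +1 (Zolotarev's lemma cross-check).

+1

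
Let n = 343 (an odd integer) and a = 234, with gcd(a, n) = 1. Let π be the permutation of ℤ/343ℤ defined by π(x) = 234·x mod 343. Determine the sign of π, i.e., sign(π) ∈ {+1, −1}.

Trace 76: π^k(76) = [76, 291, 180, 274, 318, 324, 13] for k=0..6.
π_234 has 4 disjoint cycles with lengths [294, 42, 6, 1] on {0,…,342}.
4 cycles on 343: each ℓ→(−1)^(ℓ−1), product (−1)^339 = -1.

-1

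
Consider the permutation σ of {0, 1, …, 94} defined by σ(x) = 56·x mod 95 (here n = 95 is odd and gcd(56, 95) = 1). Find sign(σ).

-1

Start at x=56: 56 → 1 → 56 (one orbit).
Decompose π into cycles: lengths [2, 2, 2, 2, 2, 2, 2, 2, 2, 2, 2, 2, 2, 2, 2, 2, 2, 2, 2, 2, 2, 2, 2, 2, 2, 2, 2, 2, 2, 2, 2, 2, 2, 2, 2, 2, 2, 2, 2, 2, 2, 2, 2, 2, 2, 1, 1, 1, 1, 1] (50 cycles, including the fixed point 0).
50 cycles on 95: each ℓ→(−1)^(ℓ−1), product (−1)^45 = -1.
The Jacobi symbol (56|95) = -1 (Zolotarev) agrees.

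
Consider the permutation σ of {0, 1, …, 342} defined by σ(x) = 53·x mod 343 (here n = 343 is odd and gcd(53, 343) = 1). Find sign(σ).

Orbit of 186 under x↦53x: [186, 254, 85, 46, 37, 246, 4]… (length divides ord_343(53)).
Decompose π into cycles: lengths [147, 147, 21, 21, 3, 3, 1] (7 cycles, including the fixed point 0).
343 − 7 = 336 transpositions; sign(π) = (−1)^336 = +1.

+1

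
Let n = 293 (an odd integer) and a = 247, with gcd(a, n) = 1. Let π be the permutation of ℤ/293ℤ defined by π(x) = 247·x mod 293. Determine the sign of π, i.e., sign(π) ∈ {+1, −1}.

+1

Trace 229: π^k(229) = [229, 14, 235, 31, 39, 257, 191] for k=0..6.
The orbit structure of x ↦ 247x mod 293: 3 orbits of sizes [146, 146, 1].
3 cycles on 293: each ℓ→(−1)^(ℓ−1), product (−1)^290 = +1.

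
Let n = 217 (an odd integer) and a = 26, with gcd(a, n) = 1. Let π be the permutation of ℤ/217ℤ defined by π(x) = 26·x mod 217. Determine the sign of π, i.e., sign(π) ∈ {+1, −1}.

+1

Orbit of 26 under x↦26x: [26, 25, 216, 191, 192, 1]… (length divides ord_217(26)).
Cycle lengths of π_26 on ℤ/217ℤ: [6, 6, 6, 6, 6, 6, 6, 6, 6, 6, 6, 6, 6, 6, 6, 6, 6, 6, 6, 6, 6, 6, 6, 6, 6, 6, 6, 6, 6, 6, 6, 6, 6, 6, 6, 6, 1]; 37 cycles in total.
Σ(ℓ_i−1) = 217−37 = 180; sign = (−1)^180 = +1.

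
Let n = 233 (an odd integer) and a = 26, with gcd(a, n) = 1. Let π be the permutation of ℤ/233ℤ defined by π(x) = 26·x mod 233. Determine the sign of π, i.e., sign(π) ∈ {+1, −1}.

Orbit of 102 under x↦26x: [102, 89, 217, 50, 135, 15, 157]… (length divides ord_233(26)).
Cycle lengths of π_26 on ℤ/233ℤ: [116, 116, 1]; 3 cycles in total.
n − c = 233 − 3 = 230; sign = (−1)^230 = +1.

+1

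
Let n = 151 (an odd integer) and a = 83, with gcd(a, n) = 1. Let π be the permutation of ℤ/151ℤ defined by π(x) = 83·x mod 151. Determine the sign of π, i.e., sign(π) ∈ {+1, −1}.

Start at x=110: 110 → 70 → 72 → 87 → 124 → 24 → 29 → … (one orbit).
π_83 has 4 disjoint cycles with lengths [50, 50, 50, 1] on {0,…,150}.
With 4 cycles on 151 points, sign = (−1)^{151−4} = -1.

-1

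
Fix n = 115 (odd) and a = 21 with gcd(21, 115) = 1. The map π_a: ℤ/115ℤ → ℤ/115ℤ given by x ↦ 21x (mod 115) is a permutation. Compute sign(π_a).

Orbit of 81 under x↦21x: [81, 91, 71, 111, 31, 76, 101]… (length divides ord_115(21)).
10 cycles of lengths [22, 22, 22, 22, 22, 1, 1, 1, 1, 1].
10 cycles on 115: each ℓ→(−1)^(ℓ−1), product (−1)^105 = -1.

-1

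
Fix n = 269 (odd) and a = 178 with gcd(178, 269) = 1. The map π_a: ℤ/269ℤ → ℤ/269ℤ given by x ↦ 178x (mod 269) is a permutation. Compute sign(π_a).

Start at x=248: 248 → 28 → 142 → 259 → 103 → 42 → 213 → … (one orbit).
Cycle lengths of π_178 on ℤ/269ℤ: [268, 1]; 2 cycles in total.
n − c = 269 − 2 = 267; sign = (−1)^267 = -1.

-1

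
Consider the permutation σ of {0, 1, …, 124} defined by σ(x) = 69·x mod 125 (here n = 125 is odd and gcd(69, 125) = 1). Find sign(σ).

+1

Trace 106: π^k(106) = [106, 64, 41, 79, 76, 119, 86] for k=0..6.
Decompose π into cycles: lengths [50, 50, 10, 10, 2, 2, 1] (7 cycles, including the fixed point 0).
Σ(ℓ_i−1) = 125−7 = 118; sign = (−1)^118 = +1.
Zolotarev: (69|125) = +1, matching the cycle-count sign.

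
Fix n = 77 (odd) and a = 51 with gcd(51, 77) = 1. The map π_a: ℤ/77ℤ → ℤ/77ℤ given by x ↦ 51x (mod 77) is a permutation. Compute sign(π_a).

Trace 43: π^k(43) = [43, 37, 39, 64, 30, 67, 29] for k=0..6.
Decompose π into cycles: lengths [30, 30, 10, 3, 3, 1] (6 cycles, including the fixed point 0).
77 − 6 = 71 transpositions; sign(π) = (−1)^71 = -1.
(51|77)_J = -1 (Zolotarev's lemma cross-check).

-1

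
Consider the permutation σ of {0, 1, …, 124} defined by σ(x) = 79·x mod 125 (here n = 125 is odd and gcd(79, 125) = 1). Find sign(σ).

Start at x=76: 76 → 4 → 66 → 89 → 31 → 74 → 96 → … (one orbit).
7 cycles of lengths [50, 50, 10, 10, 2, 2, 1].
sign(π) = (−1)^{n − #cycles} = (−1)^{125−7} = (−1)^118 = +1.

+1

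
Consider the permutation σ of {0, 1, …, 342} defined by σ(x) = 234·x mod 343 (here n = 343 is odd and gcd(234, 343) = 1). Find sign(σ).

Trace 193: π^k(193) = [193, 229, 78, 73, 275, 209, 200] for k=0..6.
π_234 has 4 disjoint cycles with lengths [294, 42, 6, 1] on {0,…,342}.
4 cycles on 343: each ℓ→(−1)^(ℓ−1), product (−1)^339 = -1.

-1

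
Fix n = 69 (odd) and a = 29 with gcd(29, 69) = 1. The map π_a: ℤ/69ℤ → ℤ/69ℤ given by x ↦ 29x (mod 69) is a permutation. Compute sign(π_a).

-1

Trace 55: π^k(55) = [55, 8, 25, 35, 49, 41, 16] for k=0..6.
Cycle lengths of π_29 on ℤ/69ℤ: [22, 22, 11, 11, 2, 1]; 6 cycles in total.
sign(π) = (−1)^{n − #cycles} = (−1)^{69−6} = (−1)^63 = -1.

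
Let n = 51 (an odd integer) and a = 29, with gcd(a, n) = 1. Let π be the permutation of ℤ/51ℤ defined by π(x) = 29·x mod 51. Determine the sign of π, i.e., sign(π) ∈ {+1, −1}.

+1

Start at x=1: 1 → 29 → 25 → 11 → 13 → 20 → 19 → … (one orbit).
Decompose π into cycles: lengths [16, 16, 16, 2, 1] (5 cycles, including the fixed point 0).
sign(π) = (−1)^{n − #cycles} = (−1)^{51−5} = (−1)^46 = +1.
Zolotarev: (29|51) = +1, matching the cycle-count sign.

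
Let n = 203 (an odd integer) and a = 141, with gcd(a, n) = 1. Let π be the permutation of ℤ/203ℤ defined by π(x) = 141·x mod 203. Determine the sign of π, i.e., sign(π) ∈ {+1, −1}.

Orbit of 190 under x↦141x: [190, 197, 169, 78, 36, 1, 141]… (length divides ord_203(141)).
35 cycles of lengths [7, 7, 7, 7, 7, 7, 7, 7, 7, 7, 7, 7, 7, 7, 7, 7, 7, 7, 7, 7, 7, 7, 7, 7, 7, 7, 7, 7, 1, 1, 1, 1, 1, 1, 1].
sign(π) = (−1)^{n − #cycles} = (−1)^{203−35} = (−1)^168 = +1.
(141|203)_J = +1 (Zolotarev's lemma cross-check).

+1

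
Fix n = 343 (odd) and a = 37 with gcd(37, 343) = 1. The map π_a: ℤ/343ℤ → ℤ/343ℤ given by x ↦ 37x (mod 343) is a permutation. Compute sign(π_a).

Start at x=4: 4 → 148 → 331 → 242 → 36 → 303 → 235 → … (one orbit).
Cycle type of π: 147×2 + 21×2 + 3×2 + 1; total 7 cycles.
7 cycles on 343: each ℓ→(−1)^(ℓ−1), product (−1)^336 = +1.

+1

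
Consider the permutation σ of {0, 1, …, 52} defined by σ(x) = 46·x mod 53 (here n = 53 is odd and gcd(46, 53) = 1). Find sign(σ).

Trace 42: π^k(42) = [42, 24, 44, 10, 36, 13, 15] for k=0..6.
π_46 has 5 disjoint cycles with lengths [13, 13, 13, 13, 1] on {0,…,52}.
With 5 cycles on 53 points, sign = (−1)^{53−5} = +1.
The Jacobi symbol (46|53) = +1 (Zolotarev) agrees.

+1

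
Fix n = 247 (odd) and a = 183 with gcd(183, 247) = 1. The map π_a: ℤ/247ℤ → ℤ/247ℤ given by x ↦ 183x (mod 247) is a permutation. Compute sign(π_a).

-1

Start at x=235: 235 → 27 → 1 → 183 → 144 → 170 → 235 (one orbit).
52 cycles of lengths [6, 6, 6, 6, 6, 6, 6, 6, 6, 6, 6, 6, 6, 6, 6, 6, 6, 6, 6, 6, 6, 6, 6, 6, 6, 6, 6, 6, 6, 6, 6, 6, 6, 6, 6, 6, 6, 6, 6, 1, 1, 1, 1, 1, 1, 1, 1, 1, 1, 1, 1, 1].
sign(π) = (−1)^{n − #cycles} = (−1)^{247−52} = (−1)^195 = -1.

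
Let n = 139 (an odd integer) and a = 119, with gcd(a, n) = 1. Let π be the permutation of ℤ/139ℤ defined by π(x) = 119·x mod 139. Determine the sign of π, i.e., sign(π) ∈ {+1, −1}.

-1

Start at x=11: 11 → 58 → 91 → 126 → 121 → 82 → 28 → … (one orbit).
Cycle lengths of π_119 on ℤ/139ℤ: [138, 1]; 2 cycles in total.
n − c = 139 − 2 = 137; sign = (−1)^137 = -1.
Zolotarev: (119|139) = -1, matching the cycle-count sign.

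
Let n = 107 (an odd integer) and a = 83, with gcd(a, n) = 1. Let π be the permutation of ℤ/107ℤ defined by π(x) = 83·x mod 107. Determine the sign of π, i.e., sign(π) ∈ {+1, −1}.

Orbit of 12 under x↦83x: [12, 33, 64, 69, 56, 47, 49]… (length divides ord_107(83)).
Decompose π into cycles: lengths [53, 53, 1] (3 cycles, including the fixed point 0).
sign(π) = (−1)^{n − #cycles} = (−1)^{107−3} = (−1)^104 = +1.

+1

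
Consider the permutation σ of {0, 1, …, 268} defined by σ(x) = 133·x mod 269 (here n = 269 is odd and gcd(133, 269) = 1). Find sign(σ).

Start at x=216: 216 → 214 → 217 → 78 → 152 → 41 → 73 → … (one orbit).
Cycle type of π: 134×2 + 1; total 3 cycles.
3 cycles on 269: each ℓ→(−1)^(ℓ−1), product (−1)^266 = +1.
(133|269)_J = +1 (Zolotarev's lemma cross-check).

+1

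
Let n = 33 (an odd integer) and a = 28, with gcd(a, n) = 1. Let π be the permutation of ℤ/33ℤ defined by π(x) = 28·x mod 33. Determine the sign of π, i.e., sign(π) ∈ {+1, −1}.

Orbit of 1 under x↦28x: [1, 28, 25, 7, 31, 10, 16]… (length divides ord_33(28)).
π_28 has 6 disjoint cycles with lengths [10, 10, 10, 1, 1, 1] on {0,…,32}.
6 cycles on 33: each ℓ→(−1)^(ℓ−1), product (−1)^27 = -1.

-1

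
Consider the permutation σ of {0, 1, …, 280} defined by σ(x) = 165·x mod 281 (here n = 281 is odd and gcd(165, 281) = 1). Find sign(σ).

+1

Start at x=165: 165 → 249 → 59 → 181 → 79 → 109 → 1 → 165 (one orbit).
The orbit structure of x ↦ 165x mod 281: 41 orbits of sizes [7, 7, 7, 7, 7, 7, 7, 7, 7, 7, 7, 7, 7, 7, 7, 7, 7, 7, 7, 7, 7, 7, 7, 7, 7, 7, 7, 7, 7, 7, 7, 7, 7, 7, 7, 7, 7, 7, 7, 7, 1].
Σ(ℓ_i−1) = 281−41 = 240; sign = (−1)^240 = +1.
(165|281)_J = +1 (Zolotarev's lemma cross-check).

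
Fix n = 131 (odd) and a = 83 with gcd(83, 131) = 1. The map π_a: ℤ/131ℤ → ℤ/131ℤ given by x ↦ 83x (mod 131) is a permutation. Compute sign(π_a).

Start at x=9: 9 → 92 → 38 → 10 → 44 → 115 → 113 → … (one orbit).
Cycle lengths of π_83 on ℤ/131ℤ: [130, 1]; 2 cycles in total.
Σ(ℓ_i−1) = 131−2 = 129; sign = (−1)^129 = -1.
(83|131)_J = -1 (Zolotarev's lemma cross-check).

-1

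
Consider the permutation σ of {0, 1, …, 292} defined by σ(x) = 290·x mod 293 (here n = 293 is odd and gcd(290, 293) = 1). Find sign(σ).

-1

Orbit of 121 under x↦290x: [121, 223, 210, 249, 132, 190, 16]… (length divides ord_293(290)).
Cycle type of π: 292 + 1; total 2 cycles.
293 − 2 = 291 transpositions; sign(π) = (−1)^291 = -1.
The Jacobi symbol (290|293) = -1 (Zolotarev) agrees.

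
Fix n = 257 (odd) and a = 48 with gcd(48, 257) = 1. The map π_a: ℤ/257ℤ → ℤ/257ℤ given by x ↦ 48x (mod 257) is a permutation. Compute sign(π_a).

Orbit of 42 under x↦48x: [42, 217, 136, 103, 61, 101, 222]… (length divides ord_257(48)).
π_48 has 2 disjoint cycles with lengths [256, 1] on {0,…,256}.
Σ(ℓ_i−1) = 257−2 = 255; sign = (−1)^255 = -1.

-1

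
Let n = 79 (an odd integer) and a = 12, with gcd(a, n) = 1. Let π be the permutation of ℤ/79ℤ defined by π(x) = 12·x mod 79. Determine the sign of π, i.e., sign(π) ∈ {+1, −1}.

Orbit of 46 under x↦12x: [46, 78, 67, 14, 10, 41, 18]… (length divides ord_79(12)).
4 cycles of lengths [26, 26, 26, 1].
sign(π) = (−1)^{n − #cycles} = (−1)^{79−4} = (−1)^75 = -1.
Check: (12/79) = -1 by Zolotarev.

-1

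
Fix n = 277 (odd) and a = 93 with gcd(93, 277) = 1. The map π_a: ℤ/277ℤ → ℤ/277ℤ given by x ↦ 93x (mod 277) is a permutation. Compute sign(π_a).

-1

Start at x=264: 264 → 176 → 25 → 109 → 165 → 110 → 258 → … (one orbit).
The orbit structure of x ↦ 93x mod 277: 2 orbits of sizes [276, 1].
2 cycles on 277: each ℓ→(−1)^(ℓ−1), product (−1)^275 = -1.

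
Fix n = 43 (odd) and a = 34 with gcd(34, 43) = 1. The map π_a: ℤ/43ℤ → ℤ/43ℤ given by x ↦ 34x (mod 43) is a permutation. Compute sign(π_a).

Start at x=9: 9 → 5 → 41 → 18 → 10 → 39 → 36 → … (one orbit).
Cycle type of π: 42 + 1; total 2 cycles.
sign(π) = (−1)^{n − #cycles} = (−1)^{43−2} = (−1)^41 = -1.

-1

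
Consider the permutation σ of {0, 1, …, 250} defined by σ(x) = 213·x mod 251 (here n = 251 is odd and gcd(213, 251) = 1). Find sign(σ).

-1

Trace 220: π^k(220) = [220, 174, 165, 5, 61, 192, 234] for k=0..6.
Decompose π into cycles: lengths [250, 1] (2 cycles, including the fixed point 0).
With 2 cycles on 251 points, sign = (−1)^{251−2} = -1.
Via Zolotarev, sign(π_{213}) = (213|251) = -1.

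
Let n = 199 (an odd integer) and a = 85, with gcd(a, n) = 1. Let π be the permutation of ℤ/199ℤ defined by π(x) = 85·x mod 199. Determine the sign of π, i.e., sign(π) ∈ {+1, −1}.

Orbit of 139 under x↦85x: [139, 74, 121, 136, 18, 137, 103]… (length divides ord_199(85)).
π_85 has 10 disjoint cycles with lengths [22, 22, 22, 22, 22, 22, 22, 22, 22, 1] on {0,…,198}.
Σ(ℓ_i−1) = 199−10 = 189; sign = (−1)^189 = -1.
Via Zolotarev, sign(π_{85}) = (85|199) = -1.

-1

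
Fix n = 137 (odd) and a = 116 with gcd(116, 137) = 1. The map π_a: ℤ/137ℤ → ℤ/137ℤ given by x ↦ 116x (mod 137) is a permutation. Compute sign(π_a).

-1

Trace 6: π^k(6) = [6, 11, 43, 56, 57, 36, 66] for k=0..6.
Cycle lengths of π_116 on ℤ/137ℤ: [136, 1]; 2 cycles in total.
2 cycles on 137: each ℓ→(−1)^(ℓ−1), product (−1)^135 = -1.
Zolotarev: (116|137) = -1, matching the cycle-count sign.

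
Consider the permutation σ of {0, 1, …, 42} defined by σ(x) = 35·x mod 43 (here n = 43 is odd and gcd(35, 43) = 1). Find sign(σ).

Start at x=4: 4 → 11 → 41 → 16 → 1 → 35 → 21 → 4 (one orbit).
Decompose π into cycles: lengths [7, 7, 7, 7, 7, 7, 1] (7 cycles, including the fixed point 0).
Σ(ℓ_i−1) = 43−7 = 36; sign = (−1)^36 = +1.
Via Zolotarev, sign(π_{35}) = (35|43) = +1.

+1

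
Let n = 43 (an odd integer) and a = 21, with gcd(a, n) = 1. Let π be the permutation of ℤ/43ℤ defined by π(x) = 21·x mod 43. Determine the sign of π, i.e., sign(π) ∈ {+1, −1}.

Start at x=16: 16 → 35 → 4 → 41 → 1 → 21 → 11 → 16 (one orbit).
Cycle type of π: 7×6 + 1; total 7 cycles.
Σ(ℓ_i−1) = 43−7 = 36; sign = (−1)^36 = +1.

+1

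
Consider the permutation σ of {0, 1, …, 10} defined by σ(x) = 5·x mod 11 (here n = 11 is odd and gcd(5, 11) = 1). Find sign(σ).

Trace 4: π^k(4) = [4, 9, 1, 5, 3] for k=0..4.
π_5 has 3 disjoint cycles with lengths [5, 5, 1] on {0,…,10}.
With 3 cycles on 11 points, sign = (−1)^{11−3} = +1.
(5|11)_J = +1 (Zolotarev's lemma cross-check).

+1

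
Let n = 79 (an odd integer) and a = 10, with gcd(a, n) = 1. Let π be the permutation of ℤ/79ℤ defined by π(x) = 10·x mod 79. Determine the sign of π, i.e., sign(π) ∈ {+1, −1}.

Trace 18: π^k(18) = [18, 22, 62, 67, 38, 64, 8] for k=0..6.
Cycle lengths of π_10 on ℤ/79ℤ: [13, 13, 13, 13, 13, 13, 1]; 7 cycles in total.
79 − 7 = 72 transpositions; sign(π) = (−1)^72 = +1.

+1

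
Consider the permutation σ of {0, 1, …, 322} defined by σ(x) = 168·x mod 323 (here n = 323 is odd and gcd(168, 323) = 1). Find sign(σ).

Start at x=149: 149 → 161 → 239 → 100 → 4 → 26 → 169 → … (one orbit).
Cycle lengths of π_168 on ℤ/323ℤ: [72, 72, 72, 72, 9, 9, 8, 8, 1]; 9 cycles in total.
sign(π) = (−1)^{n − #cycles} = (−1)^{323−9} = (−1)^314 = +1.
Via Zolotarev, sign(π_{168}) = (168|323) = +1.

+1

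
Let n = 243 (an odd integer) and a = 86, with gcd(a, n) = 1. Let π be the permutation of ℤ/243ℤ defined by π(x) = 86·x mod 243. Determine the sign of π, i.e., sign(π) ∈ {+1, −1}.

-1

Trace 122: π^k(122) = [122, 43, 53, 184, 29, 64, 158] for k=0..6.
The orbit structure of x ↦ 86x mod 243: 6 orbits of sizes [162, 54, 18, 6, 2, 1].
6 cycles on 243: each ℓ→(−1)^(ℓ−1), product (−1)^237 = -1.
(86|243)_J = -1 (Zolotarev's lemma cross-check).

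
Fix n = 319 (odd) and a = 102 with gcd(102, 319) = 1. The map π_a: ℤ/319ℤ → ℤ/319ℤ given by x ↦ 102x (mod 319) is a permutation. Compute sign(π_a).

Trace 273: π^k(273) = [273, 93, 235, 45, 124, 207, 60] for k=0..6.
Cycle type of π: 140×2 + 28 + 5×2 + 1; total 6 cycles.
n − c = 319 − 6 = 313; sign = (−1)^313 = -1.
Via Zolotarev, sign(π_{102}) = (102|319) = -1.

-1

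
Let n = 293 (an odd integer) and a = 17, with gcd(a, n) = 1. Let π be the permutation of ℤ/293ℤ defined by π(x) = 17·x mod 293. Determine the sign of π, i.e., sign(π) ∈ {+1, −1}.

Start at x=126: 126 → 91 → 82 → 222 → 258 → 284 → 140 → … (one orbit).
The orbit structure of x ↦ 17x mod 293: 5 orbits of sizes [73, 73, 73, 73, 1].
293 − 5 = 288 transpositions; sign(π) = (−1)^288 = +1.

+1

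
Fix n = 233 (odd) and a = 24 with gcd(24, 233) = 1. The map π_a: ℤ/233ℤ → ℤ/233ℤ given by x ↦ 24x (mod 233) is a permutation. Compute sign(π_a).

Trace 100: π^k(100) = [100, 70, 49, 11, 31, 45, 148] for k=0..6.
The orbit structure of x ↦ 24x mod 233: 2 orbits of sizes [232, 1].
n − c = 233 − 2 = 231; sign = (−1)^231 = -1.
The Jacobi symbol (24|233) = -1 (Zolotarev) agrees.

-1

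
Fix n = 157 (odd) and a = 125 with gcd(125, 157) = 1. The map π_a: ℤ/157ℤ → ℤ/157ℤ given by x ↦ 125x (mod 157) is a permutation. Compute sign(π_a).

Start at x=141: 141 → 41 → 101 → 65 → 118 → 149 → 99 → … (one orbit).
4 cycles of lengths [52, 52, 52, 1].
sign(π) = (−1)^{n − #cycles} = (−1)^{157−4} = (−1)^153 = -1.
Via Zolotarev, sign(π_{125}) = (125|157) = -1.

-1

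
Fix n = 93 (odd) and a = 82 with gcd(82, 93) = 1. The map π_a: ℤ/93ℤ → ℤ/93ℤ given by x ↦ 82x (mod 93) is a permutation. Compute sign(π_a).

+1

Orbit of 49 under x↦82x: [49, 19, 70, 67, 7, 16, 10]… (length divides ord_93(82)).
The orbit structure of x ↦ 82x mod 93: 9 orbits of sizes [15, 15, 15, 15, 15, 15, 1, 1, 1].
n − c = 93 − 9 = 84; sign = (−1)^84 = +1.
(82|93)_J = +1 (Zolotarev's lemma cross-check).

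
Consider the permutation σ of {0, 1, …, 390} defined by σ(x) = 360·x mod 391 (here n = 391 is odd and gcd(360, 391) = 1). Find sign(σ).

Start at x=235: 235 → 144 → 228 → 361 → 148 → 104 → 295 → … (one orbit).
Cycle type of π: 176×2 + 22 + 16 + 1; total 5 cycles.
5 cycles on 391: each ℓ→(−1)^(ℓ−1), product (−1)^386 = +1.
The Jacobi symbol (360|391) = +1 (Zolotarev) agrees.

+1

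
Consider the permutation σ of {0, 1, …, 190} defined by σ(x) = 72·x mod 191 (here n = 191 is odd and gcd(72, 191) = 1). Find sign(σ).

Orbit of 27 under x↦72x: [27, 34, 156, 154, 10, 147, 79]… (length divides ord_191(72)).
π_72 has 3 disjoint cycles with lengths [95, 95, 1] on {0,…,190}.
191 − 3 = 188 transpositions; sign(π) = (−1)^188 = +1.

+1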